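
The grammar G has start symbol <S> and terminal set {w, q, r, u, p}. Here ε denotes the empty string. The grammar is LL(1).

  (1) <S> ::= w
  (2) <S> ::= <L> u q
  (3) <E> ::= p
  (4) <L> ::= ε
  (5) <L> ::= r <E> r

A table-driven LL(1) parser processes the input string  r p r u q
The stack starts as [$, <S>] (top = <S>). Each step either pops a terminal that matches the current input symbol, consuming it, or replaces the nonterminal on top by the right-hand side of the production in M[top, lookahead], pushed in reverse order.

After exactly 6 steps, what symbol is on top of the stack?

     Stack          Input        Action
  1  $ <S>          r p r u q $  expand <S> ::= <L> u q
  2  $ q u <L>      r p r u q $  expand <L> ::= r <E> r
  3  $ q u r <E> r  r p r u q $  match r
  4  $ q u r <E>    p r u q $    expand <E> ::= p
  5  $ q u r p      p r u q $    match p
  6  $ q u r        r u q $      match r
Stack after step 6: $ q u (top = u).

u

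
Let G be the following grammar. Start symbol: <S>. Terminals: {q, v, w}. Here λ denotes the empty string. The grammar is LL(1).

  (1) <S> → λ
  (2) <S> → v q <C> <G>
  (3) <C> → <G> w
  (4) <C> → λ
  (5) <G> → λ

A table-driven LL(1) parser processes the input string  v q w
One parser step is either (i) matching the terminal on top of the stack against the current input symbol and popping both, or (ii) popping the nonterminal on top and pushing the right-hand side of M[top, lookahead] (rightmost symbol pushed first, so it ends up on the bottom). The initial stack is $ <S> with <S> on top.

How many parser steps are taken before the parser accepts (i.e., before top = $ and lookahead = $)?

7

step 1: stack=$ <S>  input=v q w $  — expand <S> → v q <C> <G>
step 2: stack=$ <G> <C> q v  input=v q w $  — match v
step 3: stack=$ <G> <C> q  input=q w $  — match q
step 4: stack=$ <G> <C>  input=w $  — expand <C> → <G> w
step 5: stack=$ <G> w <G>  input=w $  — expand <G> → λ
step 6: stack=$ <G> w  input=w $  — match w
step 7: stack=$ <G>  input=$  — expand <G> → λ
Accept reached after 7 steps.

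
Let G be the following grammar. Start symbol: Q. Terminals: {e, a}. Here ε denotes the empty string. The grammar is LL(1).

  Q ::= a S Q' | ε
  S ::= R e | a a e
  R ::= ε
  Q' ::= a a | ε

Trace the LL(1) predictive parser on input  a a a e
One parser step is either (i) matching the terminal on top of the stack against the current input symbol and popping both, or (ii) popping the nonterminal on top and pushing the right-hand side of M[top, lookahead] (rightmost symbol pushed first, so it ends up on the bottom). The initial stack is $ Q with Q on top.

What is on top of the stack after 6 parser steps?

Q'

step 1: stack=$ Q  input=a a a e $  — expand Q ::= a S Q'
step 2: stack=$ Q' S a  input=a a a e $  — match a
step 3: stack=$ Q' S  input=a a e $  — expand S ::= a a e
step 4: stack=$ Q' e a a  input=a a e $  — match a
step 5: stack=$ Q' e a  input=a e $  — match a
step 6: stack=$ Q' e  input=e $  — match e
Stack after step 6: $ Q' (top = Q').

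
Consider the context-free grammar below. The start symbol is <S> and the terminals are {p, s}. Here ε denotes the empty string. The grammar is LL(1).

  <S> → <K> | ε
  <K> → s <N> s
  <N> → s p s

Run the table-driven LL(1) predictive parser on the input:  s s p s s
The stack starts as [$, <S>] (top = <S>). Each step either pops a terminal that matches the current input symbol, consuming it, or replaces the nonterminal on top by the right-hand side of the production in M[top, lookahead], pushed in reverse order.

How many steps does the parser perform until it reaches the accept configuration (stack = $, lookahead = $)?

step 1: stack=$ <S>  input=s s p s s $  — expand <S> → <K>
step 2: stack=$ <K>  input=s s p s s $  — expand <K> → s <N> s
step 3: stack=$ s <N> s  input=s s p s s $  — match s
step 4: stack=$ s <N>  input=s p s s $  — expand <N> → s p s
step 5: stack=$ s s p s  input=s p s s $  — match s
step 6: stack=$ s s p  input=p s s $  — match p
step 7: stack=$ s s  input=s s $  — match s
step 8: stack=$ s  input=s $  — match s
Accept reached after 8 steps.

8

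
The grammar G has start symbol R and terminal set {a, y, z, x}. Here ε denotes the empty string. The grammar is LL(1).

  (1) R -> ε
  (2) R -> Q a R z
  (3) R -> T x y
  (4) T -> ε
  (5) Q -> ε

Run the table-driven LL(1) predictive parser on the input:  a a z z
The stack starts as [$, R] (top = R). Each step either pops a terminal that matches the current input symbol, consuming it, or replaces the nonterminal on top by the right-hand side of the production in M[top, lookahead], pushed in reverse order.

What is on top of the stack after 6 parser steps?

step 1: stack=$ R  input=a a z z $  — expand R -> Q a R z
step 2: stack=$ z R a Q  input=a a z z $  — expand Q -> ε
step 3: stack=$ z R a  input=a a z z $  — match a
step 4: stack=$ z R  input=a z z $  — expand R -> Q a R z
step 5: stack=$ z z R a Q  input=a z z $  — expand Q -> ε
step 6: stack=$ z z R a  input=a z z $  — match a
Stack after step 6: $ z z R (top = R).

R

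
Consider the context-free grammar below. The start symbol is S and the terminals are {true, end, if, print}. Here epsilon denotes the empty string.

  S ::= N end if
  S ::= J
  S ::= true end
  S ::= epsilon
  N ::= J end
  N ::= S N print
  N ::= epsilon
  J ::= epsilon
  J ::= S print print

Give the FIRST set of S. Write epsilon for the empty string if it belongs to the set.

{epsilon, end, print, true}

FIRST(S): from S::=N end if we get {end, print, true}; from S::=J we get {epsilon, end, print, true}; from S::=true end we get {true}; from S::=epsilon we get {epsilon}. So FIRST(S) = {epsilon, end, print, true}.
FIRST(J): from J::=epsilon we get {epsilon}; from J::=S print print we get {end, print, true}. So FIRST(J) = {epsilon, end, print, true}.
FIRST(N): from N::=J end we get {end, print, true}; from N::=S N print we get {end, print, true}; from N::=epsilon we get {epsilon}. So FIRST(N) = {epsilon, end, print, true}.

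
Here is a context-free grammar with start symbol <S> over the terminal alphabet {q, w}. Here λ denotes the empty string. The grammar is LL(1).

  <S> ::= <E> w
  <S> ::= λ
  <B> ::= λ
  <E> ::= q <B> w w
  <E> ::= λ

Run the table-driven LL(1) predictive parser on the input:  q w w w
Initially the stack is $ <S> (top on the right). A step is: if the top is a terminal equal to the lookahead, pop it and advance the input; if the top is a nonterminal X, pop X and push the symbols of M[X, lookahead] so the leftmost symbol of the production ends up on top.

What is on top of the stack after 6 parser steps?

     Stack          Input      Action
  1  $ <S>          q w w w $  expand <S> ::= <E> w
  2  $ w <E>        q w w w $  expand <E> ::= q <B> w w
  3  $ w w w <B> q  q w w w $  match q
  4  $ w w w <B>    w w w $    expand <B> ::= λ
  5  $ w w w        w w w $    match w
  6  $ w w          w w $      match w
Stack after step 6: $ w (top = w).

w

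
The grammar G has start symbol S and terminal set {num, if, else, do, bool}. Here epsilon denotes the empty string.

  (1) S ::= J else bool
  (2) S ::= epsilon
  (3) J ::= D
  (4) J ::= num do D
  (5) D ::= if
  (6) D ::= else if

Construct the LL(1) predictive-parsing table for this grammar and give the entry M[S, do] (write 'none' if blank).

none

FIRST(D): from D::=if we get {if}; from D::=else if we get {else}. So FIRST(D) = {else, if}.
FIRST(J): from J::=D we get {else, if}; from J::=num do D we get {num}. So FIRST(J) = {else, if, num}.
FIRST(S): from S::=J else bool we get {else, if, num}; from S::=epsilon we get {epsilon}. So FIRST(S) = {epsilon, else, if, num}.
FOLLOW(S) includes $ since S is the start symbol.
FOLLOW(S): S appears on no right-hand side. Thus FOLLOW(S) = {$}.
For S ::= J else bool: FIRST(J else bool) = {else, if, num}, so it goes in M[S, t] for t ∈ {else, if, num}.
For S ::= epsilon: FIRST(epsilon) = {epsilon}, so it goes in M[S, t] for t ∈ {}; since epsilon ∈ FIRST, also for every t ∈ FOLLOW(S) = {$}.
None of these place a production in M[S, do].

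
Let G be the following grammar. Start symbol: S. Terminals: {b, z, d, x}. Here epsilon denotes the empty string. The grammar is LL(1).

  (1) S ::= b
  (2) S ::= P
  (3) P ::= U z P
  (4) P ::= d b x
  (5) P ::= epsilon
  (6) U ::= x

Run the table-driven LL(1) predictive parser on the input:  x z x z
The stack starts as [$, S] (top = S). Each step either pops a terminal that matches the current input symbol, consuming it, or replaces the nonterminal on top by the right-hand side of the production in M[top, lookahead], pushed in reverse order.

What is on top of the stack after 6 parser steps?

     Stack    Input      Action
  1  $ S      x z x z $  expand S ::= P
  2  $ P      x z x z $  expand P ::= U z P
  3  $ P z U  x z x z $  expand U ::= x
  4  $ P z x  x z x z $  match x
  5  $ P z    z x z $    match z
  6  $ P      x z $      expand P ::= U z P
Stack after step 6: $ P z U (top = U).

U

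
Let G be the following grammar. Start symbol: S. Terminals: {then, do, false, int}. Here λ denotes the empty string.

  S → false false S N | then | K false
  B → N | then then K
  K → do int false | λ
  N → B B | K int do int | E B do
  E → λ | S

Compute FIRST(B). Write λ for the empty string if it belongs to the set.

FIRST(K) = {λ, do}
FIRST(S) = {do, false, then}  (via K false)
FIRST(E) = {λ, do, false, then}  (via S)
FIRST(B) = {do, false, int, then}  (via N)
FIRST(N) = {do, false, int, then}  (via B B, K int do int, E B do)

{do, false, int, then}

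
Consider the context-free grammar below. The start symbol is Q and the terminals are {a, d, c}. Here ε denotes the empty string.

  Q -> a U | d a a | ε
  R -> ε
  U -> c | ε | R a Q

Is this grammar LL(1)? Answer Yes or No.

Yes

FIRST(Q) = {ε, a, d}
FIRST(R) = {ε}
FIRST(U) = {ε, a, c}
FOLLOW(Q) = {$}
FOLLOW(R) = {a}
FOLLOW(U) = {$}
Each cell of M receives at most one production.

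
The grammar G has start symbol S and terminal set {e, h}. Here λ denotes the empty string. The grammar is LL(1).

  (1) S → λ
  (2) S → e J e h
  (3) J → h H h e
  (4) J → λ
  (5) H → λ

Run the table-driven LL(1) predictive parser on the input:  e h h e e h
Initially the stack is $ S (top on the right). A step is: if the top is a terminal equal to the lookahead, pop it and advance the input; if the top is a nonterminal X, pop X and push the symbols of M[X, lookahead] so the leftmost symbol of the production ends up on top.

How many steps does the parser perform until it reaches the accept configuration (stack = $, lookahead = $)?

9

     Stack          Input          Action
  1  $ S            e h h e e h $  expand S → e J e h
  2  $ h e J e      e h h e e h $  match e
  3  $ h e J        h h e e h $    expand J → h H h e
  4  $ h e e h H h  h h e e h $    match h
  5  $ h e e h H    h e e h $      expand H → λ
  6  $ h e e h      h e e h $      match h
  7  $ h e e        e e h $        match e
  8  $ h e          e h $          match e
  9  $ h            h $            match h
Accept reached after 9 steps.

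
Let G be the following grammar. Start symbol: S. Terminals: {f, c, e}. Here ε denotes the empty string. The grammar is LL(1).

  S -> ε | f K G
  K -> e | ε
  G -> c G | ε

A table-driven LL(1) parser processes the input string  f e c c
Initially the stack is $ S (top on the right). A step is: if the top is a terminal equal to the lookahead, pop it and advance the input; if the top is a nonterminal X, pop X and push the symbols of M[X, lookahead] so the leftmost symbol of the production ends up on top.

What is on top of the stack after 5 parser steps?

c

step 1: stack=$ S  input=f e c c $  — expand S -> f K G
step 2: stack=$ G K f  input=f e c c $  — match f
step 3: stack=$ G K  input=e c c $  — expand K -> e
step 4: stack=$ G e  input=e c c $  — match e
step 5: stack=$ G  input=c c $  — expand G -> c G
Stack after step 5: $ G c (top = c).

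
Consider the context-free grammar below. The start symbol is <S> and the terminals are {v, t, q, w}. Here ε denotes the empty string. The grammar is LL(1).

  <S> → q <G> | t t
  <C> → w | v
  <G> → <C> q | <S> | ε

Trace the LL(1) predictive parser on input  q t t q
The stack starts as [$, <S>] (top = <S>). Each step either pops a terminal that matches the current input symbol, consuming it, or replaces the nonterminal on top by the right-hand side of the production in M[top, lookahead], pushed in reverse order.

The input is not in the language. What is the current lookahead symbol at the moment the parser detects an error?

step 1: stack=$ <S>  input=q t t q $  — expand <S> → q <G>
step 2: stack=$ <G> q  input=q t t q $  — match q
step 3: stack=$ <G>  input=t t q $  — expand <G> → <S>
step 4: stack=$ <S>  input=t t q $  — expand <S> → t t
step 5: stack=$ t t  input=t t q $  — match t
step 6: stack=$ t  input=t q $  — match t
step 7: stack=$  input=q $  — error: stack empty but input remains

q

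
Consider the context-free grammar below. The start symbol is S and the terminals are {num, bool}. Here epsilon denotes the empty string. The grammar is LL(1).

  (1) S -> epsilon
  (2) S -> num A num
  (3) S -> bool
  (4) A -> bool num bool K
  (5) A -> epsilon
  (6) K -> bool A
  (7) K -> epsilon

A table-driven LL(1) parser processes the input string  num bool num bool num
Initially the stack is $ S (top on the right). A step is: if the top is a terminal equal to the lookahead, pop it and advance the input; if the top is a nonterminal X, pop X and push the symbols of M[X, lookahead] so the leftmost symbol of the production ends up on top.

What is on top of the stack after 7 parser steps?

step 1: stack=$ S  input=num bool num bool num $  — expand S -> num A num
step 2: stack=$ num A num  input=num bool num bool num $  — match num
step 3: stack=$ num A  input=bool num bool num $  — expand A -> bool num bool K
step 4: stack=$ num K bool num bool  input=bool num bool num $  — match bool
step 5: stack=$ num K bool num  input=num bool num $  — match num
step 6: stack=$ num K bool  input=bool num $  — match bool
step 7: stack=$ num K  input=num $  — expand K -> epsilon
Stack after step 7: $ num (top = num).

num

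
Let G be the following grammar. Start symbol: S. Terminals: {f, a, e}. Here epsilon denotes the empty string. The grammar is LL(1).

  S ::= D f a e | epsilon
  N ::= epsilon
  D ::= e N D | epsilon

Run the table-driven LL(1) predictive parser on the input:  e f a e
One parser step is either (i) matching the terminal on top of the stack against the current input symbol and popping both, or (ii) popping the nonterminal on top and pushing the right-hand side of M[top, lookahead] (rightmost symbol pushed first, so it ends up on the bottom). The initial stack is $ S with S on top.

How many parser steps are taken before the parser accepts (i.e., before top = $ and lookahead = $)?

     Stack          Input      Action
  1  $ S            e f a e $  expand S ::= D f a e
  2  $ e a f D      e f a e $  expand D ::= e N D
  3  $ e a f D N e  e f a e $  match e
  4  $ e a f D N    f a e $    expand N ::= epsilon
  5  $ e a f D      f a e $    expand D ::= epsilon
  6  $ e a f        f a e $    match f
  7  $ e a          a e $      match a
  8  $ e            e $        match e
Accept reached after 8 steps.

8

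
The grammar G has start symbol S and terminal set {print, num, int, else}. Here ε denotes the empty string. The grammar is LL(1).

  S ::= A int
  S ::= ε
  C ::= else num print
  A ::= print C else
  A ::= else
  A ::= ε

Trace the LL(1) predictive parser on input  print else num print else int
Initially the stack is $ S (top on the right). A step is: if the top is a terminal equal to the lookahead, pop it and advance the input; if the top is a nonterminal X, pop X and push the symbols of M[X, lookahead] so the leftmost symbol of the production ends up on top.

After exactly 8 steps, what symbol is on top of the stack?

step 1: stack=$ S  input=print else num print else int $  — expand S ::= A int
step 2: stack=$ int A  input=print else num print else int $  — expand A ::= print C else
step 3: stack=$ int else C print  input=print else num print else int $  — match print
step 4: stack=$ int else C  input=else num print else int $  — expand C ::= else num print
step 5: stack=$ int else print num else  input=else num print else int $  — match else
step 6: stack=$ int else print num  input=num print else int $  — match num
step 7: stack=$ int else print  input=print else int $  — match print
step 8: stack=$ int else  input=else int $  — match else
Stack after step 8: $ int (top = int).

int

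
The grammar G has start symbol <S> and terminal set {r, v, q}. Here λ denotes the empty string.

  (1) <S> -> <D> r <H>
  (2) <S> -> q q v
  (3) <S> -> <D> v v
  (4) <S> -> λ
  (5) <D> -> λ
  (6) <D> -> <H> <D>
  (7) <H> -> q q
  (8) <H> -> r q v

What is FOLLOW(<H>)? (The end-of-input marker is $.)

FIRST(<H>): from <H>->q q we get {q}; from <H>->r q v we get {r}. So FIRST(<H>) = {q, r}.
FIRST(<D>): from <D>->λ we get {λ}; from <D>-><H> <D> we get {q, r}. So FIRST(<D>) = {λ, q, r}.
FIRST(<S>): from <S>-><D> r <H> we get {q, r}; from <S>->q q v we get {q}; from <S>-><D> v v we get {q, r, v}; from <S>->λ we get {λ}. So FIRST(<S>) = {λ, q, r, v}.
FOLLOW(<S>) includes $ since <S> is the start symbol.
FOLLOW(<S>): <S> appears on no right-hand side. Thus FOLLOW(<S>) = {$}.
FOLLOW(<D>): in <S>-><D> r <H>, <D> is followed by r <H> with FIRST {r}; in <S>-><D> v v, <D> is followed by v v with FIRST {v}; in <D>-><H> <D>, the suffix after <D> is empty (adds nothing new). Thus FOLLOW(<D>) = {r, v}.
FOLLOW(<H>): in <S>-><D> r <H>, the suffix after <H> is empty, so FOLLOW(<H>) ⊇ FOLLOW(<S>) = {$}; in <D>-><H> <D>, <H> is followed by <D> with FIRST {λ, q, r}; in <D>-><H> <D>, the suffix after <H> is nullable, so FOLLOW(<H>) ⊇ FOLLOW(<D>) = {r, v}. Thus FOLLOW(<H>) = {$, q, r, v}.

{$, q, r, v}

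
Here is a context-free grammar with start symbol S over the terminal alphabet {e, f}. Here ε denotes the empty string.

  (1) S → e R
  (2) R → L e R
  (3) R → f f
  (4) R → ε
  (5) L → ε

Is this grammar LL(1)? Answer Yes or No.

FIRST(S) = {e}
FIRST(R) = {ε, e, f}
FIRST(L) = {ε}
FOLLOW(S) = {$}
FOLLOW(R) = {$}
FOLLOW(L) = {e}
Each cell of M receives at most one production.

Yes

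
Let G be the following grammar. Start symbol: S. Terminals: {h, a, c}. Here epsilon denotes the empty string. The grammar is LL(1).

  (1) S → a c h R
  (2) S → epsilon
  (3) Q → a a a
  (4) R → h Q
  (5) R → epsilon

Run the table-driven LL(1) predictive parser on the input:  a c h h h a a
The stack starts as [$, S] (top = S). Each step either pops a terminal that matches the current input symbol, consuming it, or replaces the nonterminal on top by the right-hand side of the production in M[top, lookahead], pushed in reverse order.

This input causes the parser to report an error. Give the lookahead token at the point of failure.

step 1: stack=$ S  input=a c h h h a a $  — expand S → a c h R
step 2: stack=$ R h c a  input=a c h h h a a $  — match a
step 3: stack=$ R h c  input=c h h h a a $  — match c
step 4: stack=$ R h  input=h h h a a $  — match h
step 5: stack=$ R  input=h h a a $  — expand R → h Q
step 6: stack=$ Q h  input=h h a a $  — match h
step 7: stack=$ Q  input=h a a $  — error: M[Q, h] is empty

h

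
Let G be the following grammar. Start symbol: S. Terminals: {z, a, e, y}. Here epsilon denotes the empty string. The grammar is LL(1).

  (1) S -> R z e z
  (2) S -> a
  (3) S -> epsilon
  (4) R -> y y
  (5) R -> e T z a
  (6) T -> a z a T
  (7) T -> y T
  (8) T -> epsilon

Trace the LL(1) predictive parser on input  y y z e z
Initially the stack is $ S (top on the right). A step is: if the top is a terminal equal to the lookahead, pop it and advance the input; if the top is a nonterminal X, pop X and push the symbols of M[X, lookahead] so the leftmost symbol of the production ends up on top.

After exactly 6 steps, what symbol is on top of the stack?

     Stack        Input        Action
  1  $ S          y y z e z $  expand S -> R z e z
  2  $ z e z R    y y z e z $  expand R -> y y
  3  $ z e z y y  y y z e z $  match y
  4  $ z e z y    y z e z $    match y
  5  $ z e z      z e z $      match z
  6  $ z e        e z $        match e
Stack after step 6: $ z (top = z).

z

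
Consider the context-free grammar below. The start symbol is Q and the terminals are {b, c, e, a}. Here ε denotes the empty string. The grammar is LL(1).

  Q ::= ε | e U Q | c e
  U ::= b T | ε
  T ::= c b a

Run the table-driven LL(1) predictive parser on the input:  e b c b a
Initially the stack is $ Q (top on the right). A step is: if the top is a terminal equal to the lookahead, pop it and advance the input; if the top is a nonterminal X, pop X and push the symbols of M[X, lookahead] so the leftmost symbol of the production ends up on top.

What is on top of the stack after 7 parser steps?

a

step 1: stack=$ Q  input=e b c b a $  — expand Q ::= e U Q
step 2: stack=$ Q U e  input=e b c b a $  — match e
step 3: stack=$ Q U  input=b c b a $  — expand U ::= b T
step 4: stack=$ Q T b  input=b c b a $  — match b
step 5: stack=$ Q T  input=c b a $  — expand T ::= c b a
step 6: stack=$ Q a b c  input=c b a $  — match c
step 7: stack=$ Q a b  input=b a $  — match b
Stack after step 7: $ Q a (top = a).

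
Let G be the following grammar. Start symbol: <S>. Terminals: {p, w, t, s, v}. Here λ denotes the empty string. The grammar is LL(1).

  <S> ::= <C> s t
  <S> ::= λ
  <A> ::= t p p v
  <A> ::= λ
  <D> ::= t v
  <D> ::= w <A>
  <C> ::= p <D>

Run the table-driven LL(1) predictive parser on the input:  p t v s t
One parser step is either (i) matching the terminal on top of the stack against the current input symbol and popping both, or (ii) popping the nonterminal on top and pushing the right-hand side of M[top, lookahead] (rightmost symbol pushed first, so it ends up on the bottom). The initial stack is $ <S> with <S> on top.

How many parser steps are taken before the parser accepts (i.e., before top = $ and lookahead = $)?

step 1: stack=$ <S>  input=p t v s t $  — expand <S> ::= <C> s t
step 2: stack=$ t s <C>  input=p t v s t $  — expand <C> ::= p <D>
step 3: stack=$ t s <D> p  input=p t v s t $  — match p
step 4: stack=$ t s <D>  input=t v s t $  — expand <D> ::= t v
step 5: stack=$ t s v t  input=t v s t $  — match t
step 6: stack=$ t s v  input=v s t $  — match v
step 7: stack=$ t s  input=s t $  — match s
step 8: stack=$ t  input=t $  — match t
Accept reached after 8 steps.

8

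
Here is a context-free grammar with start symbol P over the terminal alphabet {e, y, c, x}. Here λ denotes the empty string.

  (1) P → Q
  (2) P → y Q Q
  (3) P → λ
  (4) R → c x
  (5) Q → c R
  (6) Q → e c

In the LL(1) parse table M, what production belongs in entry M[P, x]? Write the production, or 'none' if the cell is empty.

FIRST(R): from R→c x we get {c}. So FIRST(R) = {c}.
FIRST(Q): from Q→c R we get {c}; from Q→e c we get {e}. So FIRST(Q) = {c, e}.
FIRST(P): from P→Q we get {c, e}; from P→y Q Q we get {y}; from P→λ we get {λ}. So FIRST(P) = {λ, c, e, y}.
FOLLOW(P) includes $ since P is the start symbol.
FOLLOW(P): P appears on no right-hand side. Thus FOLLOW(P) = {$}.
For P → Q: FIRST(Q) = {c, e}, so it goes in M[P, t] for t ∈ {c, e}.
For P → y Q Q: FIRST(y Q Q) = {y}, so it goes in M[P, t] for t ∈ {y}.
For P → λ: FIRST(λ) = {λ}, so it goes in M[P, t] for t ∈ {}; since λ ∈ FIRST, also for every t ∈ FOLLOW(P) = {$}.
None of these place a production in M[P, x].

none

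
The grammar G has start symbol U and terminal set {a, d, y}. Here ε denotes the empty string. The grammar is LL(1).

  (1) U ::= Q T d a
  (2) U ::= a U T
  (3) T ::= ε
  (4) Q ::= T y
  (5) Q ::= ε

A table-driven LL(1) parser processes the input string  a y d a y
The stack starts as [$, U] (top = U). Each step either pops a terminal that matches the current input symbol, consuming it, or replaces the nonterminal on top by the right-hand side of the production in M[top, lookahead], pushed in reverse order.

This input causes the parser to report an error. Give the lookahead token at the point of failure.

      Stack          Input        Action
   1  $ U            a y d a y $  expand U ::= a U T
   2  $ T U a        a y d a y $  match a
   3  $ T U          y d a y $    expand U ::= Q T d a
   4  $ T a d T Q    y d a y $    expand Q ::= T y
   5  $ T a d T y T  y d a y $    expand T ::= ε
   6  $ T a d T y    y d a y $    match y
   7  $ T a d T      d a y $      expand T ::= ε
   8  $ T a d        d a y $      match d
   9  $ T a          a y $        match a
  10  $ T            y $          expand T ::= ε
  11  $              y $          error: stack empty but input remains

y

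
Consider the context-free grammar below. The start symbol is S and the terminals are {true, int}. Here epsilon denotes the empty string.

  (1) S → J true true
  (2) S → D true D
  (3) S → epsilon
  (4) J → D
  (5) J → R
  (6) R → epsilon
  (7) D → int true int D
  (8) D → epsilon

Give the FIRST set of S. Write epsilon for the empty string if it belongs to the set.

{epsilon, int, true}

FIRST(R): from R→epsilon we get {epsilon}. So FIRST(R) = {epsilon}.
FIRST(D): from D→int true int D we get {int}; from D→epsilon we get {epsilon}. So FIRST(D) = {epsilon, int}.
FIRST(J): from J→D we get {epsilon, int}; from J→R we get {epsilon}. So FIRST(J) = {epsilon, int}.
FIRST(S): from S→J true true we get {int, true}; from S→D true D we get {int, true}; from S→epsilon we get {epsilon}. So FIRST(S) = {epsilon, int, true}.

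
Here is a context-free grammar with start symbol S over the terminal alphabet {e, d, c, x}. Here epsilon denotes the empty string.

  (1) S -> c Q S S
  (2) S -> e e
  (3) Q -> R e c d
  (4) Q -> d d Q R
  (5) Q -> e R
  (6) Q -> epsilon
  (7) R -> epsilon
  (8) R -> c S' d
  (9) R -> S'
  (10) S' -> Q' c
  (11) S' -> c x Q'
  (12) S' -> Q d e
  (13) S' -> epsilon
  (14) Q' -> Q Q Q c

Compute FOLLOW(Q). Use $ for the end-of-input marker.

FIRST(S) = {c, e}
FIRST(Q) = {epsilon, c, d, e}  (via R e c d)
FIRST(Q') = {c, d, e}  (via Q Q Q c)
FIRST(S') = {epsilon, c, d, e}  (via Q' c, Q d e)
FIRST(R) = {epsilon, c, d, e}  (via S')
FOLLOW(S) includes $ since S is the start symbol.
FOLLOW(S): in S->c Q S S (occurrence 1), S is followed by S with FIRST {c, e}; in S->c Q S S (occurrence 2), the suffix after S is empty (adds nothing new). Thus FOLLOW(S) = {$, c, e}.
FOLLOW(Q): in S->c Q S S, Q is followed by S S with FIRST {c, e}; in Q->d d Q R, Q is followed by R with FIRST {epsilon, c, d, e}; in Q->d d Q R, the suffix after Q is nullable (adds nothing new); in S'->Q d e, Q is followed by d e with FIRST {d}; in Q'->Q Q Q c (occurrence 1), Q is followed by Q Q c with FIRST {c, d, e}; in Q'->Q Q Q c (occurrence 2), Q is followed by Q c with FIRST {c, d, e}; in Q'->Q Q Q c (occurrence 3), Q is followed by c with FIRST {c}. Thus FOLLOW(Q) = {c, d, e}.
FOLLOW(R): in Q->R e c d, R is followed by e c d with FIRST {e}; in Q->d d Q R, the suffix after R is empty, so FOLLOW(R) ⊇ FOLLOW(Q) = {c, d, e}; in Q->e R, the suffix after R is empty, so FOLLOW(R) ⊇ FOLLOW(Q) = {c, d, e}. Thus FOLLOW(R) = {c, d, e}.
FOLLOW(S'): in R->c S' d, S' is followed by d with FIRST {d}; in R->S', the suffix after S' is empty, so FOLLOW(S') ⊇ FOLLOW(R) = {c, d, e}. Thus FOLLOW(S') = {c, d, e}.
FOLLOW(Q'): in S'->Q' c, Q' is followed by c with FIRST {c}; in S'->c x Q', the suffix after Q' is empty, so FOLLOW(Q') ⊇ FOLLOW(S') = {c, d, e}. Thus FOLLOW(Q') = {c, d, e}.

{c, d, e}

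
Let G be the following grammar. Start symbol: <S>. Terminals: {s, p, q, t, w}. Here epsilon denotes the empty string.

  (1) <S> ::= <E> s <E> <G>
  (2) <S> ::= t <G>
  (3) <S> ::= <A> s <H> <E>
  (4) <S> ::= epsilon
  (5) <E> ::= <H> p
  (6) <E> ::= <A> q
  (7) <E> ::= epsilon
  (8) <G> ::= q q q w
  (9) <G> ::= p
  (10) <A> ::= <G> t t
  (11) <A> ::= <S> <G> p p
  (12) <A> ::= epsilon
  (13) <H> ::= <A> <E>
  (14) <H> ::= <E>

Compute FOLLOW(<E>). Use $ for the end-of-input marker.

{$, p, q, s, t}

FIRST(<G>): from <G>::=q q q w we get {q}; from <G>::=p we get {p}. So FIRST(<G>) = {p, q}.
FIRST(<S>): from <S>::=<E> s <E> <G> we get {p, q, s, t}; from <S>::=t <G> we get {t}; from <S>::=<A> s <H> <E> we get {p, q, s, t}; from <S>::=epsilon we get {epsilon}. So FIRST(<S>) = {epsilon, p, q, s, t}.
FIRST(<A>): from <A>::=<G> t t we get {p, q}; from <A>::=<S> <G> p p we get {p, q, s, t}; from <A>::=epsilon we get {epsilon}. So FIRST(<A>) = {epsilon, p, q, s, t}.
FIRST(<E>): from <E>::=<H> p we get {p, q, s, t}; from <E>::=<A> q we get {p, q, s, t}; from <E>::=epsilon we get {epsilon}. So FIRST(<E>) = {epsilon, p, q, s, t}.
FIRST(<H>): from <H>::=<A> <E> we get {epsilon, p, q, s, t}; from <H>::=<E> we get {epsilon, p, q, s, t}. So FIRST(<H>) = {epsilon, p, q, s, t}.
FOLLOW(<S>) includes $ since <S> is the start symbol.
FOLLOW(<S>): in <A>::=<S> <G> p p, <S> is followed by <G> p p with FIRST {p, q}. Thus FOLLOW(<S>) = {$, p, q}.
FOLLOW(<G>): in <S>::=<E> s <E> <G>, the suffix after <G> is empty, so FOLLOW(<G>) ⊇ FOLLOW(<S>) = {$, p, q}; in <S>::=t <G>, the suffix after <G> is empty, so FOLLOW(<G>) ⊇ FOLLOW(<S>) = {$, p, q}; in <A>::=<G> t t, <G> is followed by t t with FIRST {t}; in <A>::=<S> <G> p p, <G> is followed by p p with FIRST {p}. Thus FOLLOW(<G>) = {$, p, q, t}.
FOLLOW(<H>): in <S>::=<A> s <H> <E>, <H> is followed by <E> with FIRST {epsilon, p, q, s, t}; in <S>::=<A> s <H> <E>, the suffix after <H> is nullable, so FOLLOW(<H>) ⊇ FOLLOW(<S>) = {$, p, q}; in <E>::=<H> p, <H> is followed by p with FIRST {p}. Thus FOLLOW(<H>) = {$, p, q, s, t}.
FOLLOW(<E>): in <S>::=<E> s <E> <G> (occurrence 1), <E> is followed by s <E> <G> with FIRST {s}; in <S>::=<E> s <E> <G> (occurrence 2), <E> is followed by <G> with FIRST {p, q}; in <S>::=<A> s <H> <E>, the suffix after <E> is empty, so FOLLOW(<E>) ⊇ FOLLOW(<S>) = {$, p, q}; in <H>::=<A> <E>, the suffix after <E> is empty, so FOLLOW(<E>) ⊇ FOLLOW(<H>) = {$, p, q, s, t}; in <H>::=<E>, the suffix after <E> is empty, so FOLLOW(<E>) ⊇ FOLLOW(<H>) = {$, p, q, s, t}. Thus FOLLOW(<E>) = {$, p, q, s, t}.
FOLLOW(<A>): in <S>::=<A> s <H> <E>, <A> is followed by s <H> <E> with FIRST {s}; in <E>::=<A> q, <A> is followed by q with FIRST {q}; in <H>::=<A> <E>, <A> is followed by <E> with FIRST {epsilon, p, q, s, t}; in <H>::=<A> <E>, the suffix after <A> is nullable, so FOLLOW(<A>) ⊇ FOLLOW(<H>) = {$, p, q, s, t}. Thus FOLLOW(<A>) = {$, p, q, s, t}.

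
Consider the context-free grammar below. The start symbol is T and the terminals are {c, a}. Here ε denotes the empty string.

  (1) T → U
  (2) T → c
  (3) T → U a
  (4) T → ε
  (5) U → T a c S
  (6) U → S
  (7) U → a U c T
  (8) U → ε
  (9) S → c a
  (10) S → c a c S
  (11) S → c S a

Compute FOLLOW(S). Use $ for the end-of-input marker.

{$, a, c}

FIRST(S): from S→c a we get {c}; from S→c a c S we get {c}; from S→c S a we get {c}. So FIRST(S) = {c}.
FIRST(T): from T→U we get {ε, a, c}; from T→c we get {c}; from T→U a we get {a, c}; from T→ε we get {ε}. So FIRST(T) = {ε, a, c}.
FIRST(U): from U→T a c S we get {a, c}; from U→S we get {c}; from U→a U c T we get {a}; from U→ε we get {ε}. So FIRST(U) = {ε, a, c}.
FOLLOW(T) includes $ since T is the start symbol.
FOLLOW(T): in U→T a c S, T is followed by a c S with FIRST {a}; in U→a U c T, the suffix after T is empty, so FOLLOW(T) ⊇ FOLLOW(U) = {$, a, c}. Thus FOLLOW(T) = {$, a, c}.
FOLLOW(U): in T→U, the suffix after U is empty, so FOLLOW(U) ⊇ FOLLOW(T) = {$, a, c}; in T→U a, U is followed by a with FIRST {a}; in U→a U c T, U is followed by c T with FIRST {c}. Thus FOLLOW(U) = {$, a, c}.
FOLLOW(S): in U→T a c S, the suffix after S is empty, so FOLLOW(S) ⊇ FOLLOW(U) = {$, a, c}; in U→S, the suffix after S is empty, so FOLLOW(S) ⊇ FOLLOW(U) = {$, a, c}; in S→c a c S, the suffix after S is empty (adds nothing new); in S→c S a, S is followed by a with FIRST {a}. Thus FOLLOW(S) = {$, a, c}.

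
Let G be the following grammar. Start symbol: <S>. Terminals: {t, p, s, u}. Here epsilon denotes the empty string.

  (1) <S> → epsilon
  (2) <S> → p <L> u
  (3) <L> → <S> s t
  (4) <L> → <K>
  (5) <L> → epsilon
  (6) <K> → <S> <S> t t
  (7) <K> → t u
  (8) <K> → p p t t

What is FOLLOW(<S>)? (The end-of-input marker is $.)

FIRST(<S>): from <S>→epsilon we get {epsilon}; from <S>→p <L> u we get {p}. So FIRST(<S>) = {epsilon, p}.
FIRST(<K>): from <K>→<S> <S> t t we get {p, t}; from <K>→t u we get {t}; from <K>→p p t t we get {p}. So FIRST(<K>) = {p, t}.
FIRST(<L>): from <L>→<S> s t we get {p, s}; from <L>→<K> we get {p, t}; from <L>→epsilon we get {epsilon}. So FIRST(<L>) = {epsilon, p, s, t}.
FOLLOW(<S>) includes $ since <S> is the start symbol.
FOLLOW(<S>): in <L>→<S> s t, <S> is followed by s t with FIRST {s}; in <K>→<S> <S> t t (occurrence 1), <S> is followed by <S> t t with FIRST {p, t}; in <K>→<S> <S> t t (occurrence 2), <S> is followed by t t with FIRST {t}. Thus FOLLOW(<S>) = {$, p, s, t}.
FOLLOW(<L>): in <S>→p <L> u, <L> is followed by u with FIRST {u}. Thus FOLLOW(<L>) = {u}.
FOLLOW(<K>): in <L>→<K>, the suffix after <K> is empty, so FOLLOW(<K>) ⊇ FOLLOW(<L>) = {u}. Thus FOLLOW(<K>) = {u}.

{$, p, s, t}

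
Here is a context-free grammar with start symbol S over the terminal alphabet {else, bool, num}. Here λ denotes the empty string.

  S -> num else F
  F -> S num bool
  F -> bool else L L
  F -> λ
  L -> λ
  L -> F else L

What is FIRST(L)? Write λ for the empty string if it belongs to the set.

{λ, bool, else, num}

FIRST(S): from S->num else F we get {num}. So FIRST(S) = {num}.
FIRST(F): from F->S num bool we get {num}; from F->bool else L L we get {bool}; from F->λ we get {λ}. So FIRST(F) = {λ, bool, num}.
FIRST(L): from L->λ we get {λ}; from L->F else L we get {bool, else, num}. So FIRST(L) = {λ, bool, else, num}.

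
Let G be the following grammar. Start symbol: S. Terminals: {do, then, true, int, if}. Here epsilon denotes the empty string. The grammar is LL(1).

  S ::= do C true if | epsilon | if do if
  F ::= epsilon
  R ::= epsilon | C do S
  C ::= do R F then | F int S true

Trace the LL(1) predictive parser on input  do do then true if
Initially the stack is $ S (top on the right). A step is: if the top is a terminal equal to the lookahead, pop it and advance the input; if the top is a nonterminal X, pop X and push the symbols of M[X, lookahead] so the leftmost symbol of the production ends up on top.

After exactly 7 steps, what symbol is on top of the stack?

step 1: stack=$ S  input=do do then true if $  — expand S ::= do C true if
step 2: stack=$ if true C do  input=do do then true if $  — match do
step 3: stack=$ if true C  input=do then true if $  — expand C ::= do R F then
step 4: stack=$ if true then F R do  input=do then true if $  — match do
step 5: stack=$ if true then F R  input=then true if $  — expand R ::= epsilon
step 6: stack=$ if true then F  input=then true if $  — expand F ::= epsilon
step 7: stack=$ if true then  input=then true if $  — match then
Stack after step 7: $ if true (top = true).

true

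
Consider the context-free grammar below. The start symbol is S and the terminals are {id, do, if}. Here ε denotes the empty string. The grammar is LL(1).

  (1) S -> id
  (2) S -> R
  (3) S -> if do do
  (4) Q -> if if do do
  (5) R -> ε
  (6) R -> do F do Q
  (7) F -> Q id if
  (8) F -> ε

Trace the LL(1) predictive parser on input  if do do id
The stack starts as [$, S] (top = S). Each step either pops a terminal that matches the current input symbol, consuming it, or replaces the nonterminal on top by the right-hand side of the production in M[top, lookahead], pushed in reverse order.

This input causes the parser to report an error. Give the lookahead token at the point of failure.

     Stack       Input          Action
  1  $ S         if do do id $  expand S -> if do do
  2  $ do do if  if do do id $  match if
  3  $ do do     do do id $     match do
  4  $ do        do id $        match do
  5  $           id $           error: stack empty but input remains

id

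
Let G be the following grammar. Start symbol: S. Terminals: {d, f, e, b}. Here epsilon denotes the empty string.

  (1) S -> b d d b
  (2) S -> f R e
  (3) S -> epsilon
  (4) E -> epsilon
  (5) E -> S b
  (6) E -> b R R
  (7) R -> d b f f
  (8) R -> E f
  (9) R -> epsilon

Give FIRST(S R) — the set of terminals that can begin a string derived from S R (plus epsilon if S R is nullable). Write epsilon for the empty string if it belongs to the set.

{epsilon, b, d, f}

FIRST(S) = {epsilon, b, f}
FIRST(E) = {epsilon, b, f}  (via S b)
FIRST(R) = {epsilon, b, d, f}  (via E f)
FIRST(S R): take FIRST of each symbol in turn, carrying on past any symbol whose FIRST contains epsilon; result {epsilon, b, d, f}.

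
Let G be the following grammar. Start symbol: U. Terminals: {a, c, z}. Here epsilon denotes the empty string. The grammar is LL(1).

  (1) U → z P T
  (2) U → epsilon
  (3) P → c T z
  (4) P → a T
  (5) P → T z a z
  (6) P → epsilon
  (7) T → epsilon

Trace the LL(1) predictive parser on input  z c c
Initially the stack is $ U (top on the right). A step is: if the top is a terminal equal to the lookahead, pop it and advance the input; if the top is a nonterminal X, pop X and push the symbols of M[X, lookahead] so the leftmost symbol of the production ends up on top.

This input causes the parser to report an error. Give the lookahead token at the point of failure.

c

     Stack      Input    Action
  1  $ U        z c c $  expand U → z P T
  2  $ T P z    z c c $  match z
  3  $ T P      c c $    expand P → c T z
  4  $ T z T c  c c $    match c
  5  $ T z T    c $      error: M[T, c] is empty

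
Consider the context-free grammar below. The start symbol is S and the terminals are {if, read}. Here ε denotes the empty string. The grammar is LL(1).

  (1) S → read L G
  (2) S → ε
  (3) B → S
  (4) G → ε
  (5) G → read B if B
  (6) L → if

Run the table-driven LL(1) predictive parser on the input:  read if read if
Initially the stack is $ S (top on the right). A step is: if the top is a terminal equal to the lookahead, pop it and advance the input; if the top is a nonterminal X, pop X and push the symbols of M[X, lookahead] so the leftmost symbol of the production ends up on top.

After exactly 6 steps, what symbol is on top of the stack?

B

step 1: stack=$ S  input=read if read if $  — expand S → read L G
step 2: stack=$ G L read  input=read if read if $  — match read
step 3: stack=$ G L  input=if read if $  — expand L → if
step 4: stack=$ G if  input=if read if $  — match if
step 5: stack=$ G  input=read if $  — expand G → read B if B
step 6: stack=$ B if B read  input=read if $  — match read
Stack after step 6: $ B if B (top = B).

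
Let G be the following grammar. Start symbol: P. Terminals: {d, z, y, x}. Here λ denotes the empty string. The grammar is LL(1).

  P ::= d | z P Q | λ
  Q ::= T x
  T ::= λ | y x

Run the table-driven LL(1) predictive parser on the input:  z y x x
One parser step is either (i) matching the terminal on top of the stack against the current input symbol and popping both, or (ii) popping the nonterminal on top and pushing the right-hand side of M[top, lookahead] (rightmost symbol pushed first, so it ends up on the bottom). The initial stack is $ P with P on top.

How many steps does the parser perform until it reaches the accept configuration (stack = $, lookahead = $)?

     Stack    Input      Action
  1  $ P      z y x x $  expand P ::= z P Q
  2  $ Q P z  z y x x $  match z
  3  $ Q P    y x x $    expand P ::= λ
  4  $ Q      y x x $    expand Q ::= T x
  5  $ x T    y x x $    expand T ::= y x
  6  $ x x y  y x x $    match y
  7  $ x x    x x $      match x
  8  $ x      x $        match x
Accept reached after 8 steps.

8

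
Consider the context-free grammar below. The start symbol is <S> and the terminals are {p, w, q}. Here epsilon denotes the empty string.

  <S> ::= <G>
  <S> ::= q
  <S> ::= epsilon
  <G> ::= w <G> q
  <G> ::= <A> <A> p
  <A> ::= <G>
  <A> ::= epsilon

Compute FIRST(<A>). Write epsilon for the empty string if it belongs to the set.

FIRST(<S>): from <S>::=<G> we get {p, w}; from <S>::=q we get {q}; from <S>::=epsilon we get {epsilon}. So FIRST(<S>) = {epsilon, p, q, w}.
FIRST(<G>): from <G>::=w <G> q we get {w}; from <G>::=<A> <A> p we get {p, w}. So FIRST(<G>) = {p, w}.
FIRST(<A>): from <A>::=<G> we get {p, w}; from <A>::=epsilon we get {epsilon}. So FIRST(<A>) = {epsilon, p, w}.

{epsilon, p, w}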